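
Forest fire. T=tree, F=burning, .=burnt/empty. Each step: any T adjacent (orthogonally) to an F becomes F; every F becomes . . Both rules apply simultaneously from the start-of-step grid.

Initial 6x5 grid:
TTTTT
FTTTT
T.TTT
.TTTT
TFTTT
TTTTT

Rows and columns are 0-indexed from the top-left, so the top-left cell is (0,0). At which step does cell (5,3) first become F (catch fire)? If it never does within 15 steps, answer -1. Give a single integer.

Step 1: cell (5,3)='T' (+7 fires, +2 burnt)
Step 2: cell (5,3)='T' (+6 fires, +7 burnt)
Step 3: cell (5,3)='F' (+6 fires, +6 burnt)
  -> target ignites at step 3
Step 4: cell (5,3)='.' (+5 fires, +6 burnt)
Step 5: cell (5,3)='.' (+2 fires, +5 burnt)
Step 6: cell (5,3)='.' (+0 fires, +2 burnt)
  fire out at step 6

3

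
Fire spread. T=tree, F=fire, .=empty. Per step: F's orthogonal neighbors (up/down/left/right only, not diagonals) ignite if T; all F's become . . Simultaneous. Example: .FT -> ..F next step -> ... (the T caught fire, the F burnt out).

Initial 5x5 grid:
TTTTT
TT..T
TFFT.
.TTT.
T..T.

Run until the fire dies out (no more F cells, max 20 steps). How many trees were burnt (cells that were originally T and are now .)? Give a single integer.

Step 1: +5 fires, +2 burnt (F count now 5)
Step 2: +3 fires, +5 burnt (F count now 3)
Step 3: +3 fires, +3 burnt (F count now 3)
Step 4: +1 fires, +3 burnt (F count now 1)
Step 5: +1 fires, +1 burnt (F count now 1)
Step 6: +1 fires, +1 burnt (F count now 1)
Step 7: +0 fires, +1 burnt (F count now 0)
Fire out after step 7
Initially T: 15, now '.': 24
Total burnt (originally-T cells now '.'): 14

Answer: 14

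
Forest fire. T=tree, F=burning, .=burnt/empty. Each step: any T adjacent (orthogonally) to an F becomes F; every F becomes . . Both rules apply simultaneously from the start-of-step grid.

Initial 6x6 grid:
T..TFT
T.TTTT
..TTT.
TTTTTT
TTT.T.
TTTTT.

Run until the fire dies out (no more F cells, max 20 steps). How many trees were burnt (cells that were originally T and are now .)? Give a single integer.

Step 1: +3 fires, +1 burnt (F count now 3)
Step 2: +3 fires, +3 burnt (F count now 3)
Step 3: +3 fires, +3 burnt (F count now 3)
Step 4: +4 fires, +3 burnt (F count now 4)
Step 5: +2 fires, +4 burnt (F count now 2)
Step 6: +3 fires, +2 burnt (F count now 3)
Step 7: +3 fires, +3 burnt (F count now 3)
Step 8: +2 fires, +3 burnt (F count now 2)
Step 9: +1 fires, +2 burnt (F count now 1)
Step 10: +0 fires, +1 burnt (F count now 0)
Fire out after step 10
Initially T: 26, now '.': 34
Total burnt (originally-T cells now '.'): 24

Answer: 24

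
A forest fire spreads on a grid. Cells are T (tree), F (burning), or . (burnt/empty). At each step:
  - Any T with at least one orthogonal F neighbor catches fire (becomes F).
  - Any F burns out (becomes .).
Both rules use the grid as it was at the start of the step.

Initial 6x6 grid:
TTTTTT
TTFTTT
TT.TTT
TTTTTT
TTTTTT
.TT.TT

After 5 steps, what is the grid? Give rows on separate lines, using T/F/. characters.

Step 1: 3 trees catch fire, 1 burn out
  TTFTTT
  TF.FTT
  TT.TTT
  TTTTTT
  TTTTTT
  .TT.TT
Step 2: 6 trees catch fire, 3 burn out
  TF.FTT
  F...FT
  TF.FTT
  TTTTTT
  TTTTTT
  .TT.TT
Step 3: 7 trees catch fire, 6 burn out
  F...FT
  .....F
  F...FT
  TFTFTT
  TTTTTT
  .TT.TT
Step 4: 7 trees catch fire, 7 burn out
  .....F
  ......
  .....F
  F.F.FT
  TFTFTT
  .TT.TT
Step 5: 5 trees catch fire, 7 burn out
  ......
  ......
  ......
  .....F
  F.F.FT
  .FT.TT

......
......
......
.....F
F.F.FT
.FT.TT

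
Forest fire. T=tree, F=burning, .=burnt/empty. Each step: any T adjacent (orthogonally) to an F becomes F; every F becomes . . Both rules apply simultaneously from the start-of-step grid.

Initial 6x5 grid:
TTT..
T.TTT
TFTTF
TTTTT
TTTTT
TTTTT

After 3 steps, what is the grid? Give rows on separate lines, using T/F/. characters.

Step 1: 6 trees catch fire, 2 burn out
  TTT..
  T.TTF
  F.FF.
  TFTTF
  TTTTT
  TTTTT
Step 2: 8 trees catch fire, 6 burn out
  TTT..
  F.FF.
  .....
  F.FF.
  TFTTF
  TTTTT
Step 3: 7 trees catch fire, 8 burn out
  FTF..
  .....
  .....
  .....
  F.FF.
  TFTTF

FTF..
.....
.....
.....
F.FF.
TFTTF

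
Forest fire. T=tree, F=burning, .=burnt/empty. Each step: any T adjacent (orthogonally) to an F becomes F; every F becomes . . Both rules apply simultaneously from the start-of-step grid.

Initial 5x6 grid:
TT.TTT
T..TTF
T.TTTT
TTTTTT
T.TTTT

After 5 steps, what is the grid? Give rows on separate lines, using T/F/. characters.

Step 1: 3 trees catch fire, 1 burn out
  TT.TTF
  T..TF.
  T.TTTF
  TTTTTT
  T.TTTT
Step 2: 4 trees catch fire, 3 burn out
  TT.TF.
  T..F..
  T.TTF.
  TTTTTF
  T.TTTT
Step 3: 4 trees catch fire, 4 burn out
  TT.F..
  T.....
  T.TF..
  TTTTF.
  T.TTTF
Step 4: 3 trees catch fire, 4 burn out
  TT....
  T.....
  T.F...
  TTTF..
  T.TTF.
Step 5: 2 trees catch fire, 3 burn out
  TT....
  T.....
  T.....
  TTF...
  T.TF..

TT....
T.....
T.....
TTF...
T.TF..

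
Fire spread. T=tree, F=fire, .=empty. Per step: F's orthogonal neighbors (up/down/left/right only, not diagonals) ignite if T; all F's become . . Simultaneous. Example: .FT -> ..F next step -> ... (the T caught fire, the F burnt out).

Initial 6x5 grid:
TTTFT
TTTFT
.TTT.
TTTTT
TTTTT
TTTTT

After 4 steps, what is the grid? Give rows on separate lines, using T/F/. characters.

Step 1: 5 trees catch fire, 2 burn out
  TTF.F
  TTF.F
  .TTF.
  TTTTT
  TTTTT
  TTTTT
Step 2: 4 trees catch fire, 5 burn out
  TF...
  TF...
  .TF..
  TTTFT
  TTTTT
  TTTTT
Step 3: 6 trees catch fire, 4 burn out
  F....
  F....
  .F...
  TTF.F
  TTTFT
  TTTTT
Step 4: 4 trees catch fire, 6 burn out
  .....
  .....
  .....
  TF...
  TTF.F
  TTTFT

.....
.....
.....
TF...
TTF.F
TTTFT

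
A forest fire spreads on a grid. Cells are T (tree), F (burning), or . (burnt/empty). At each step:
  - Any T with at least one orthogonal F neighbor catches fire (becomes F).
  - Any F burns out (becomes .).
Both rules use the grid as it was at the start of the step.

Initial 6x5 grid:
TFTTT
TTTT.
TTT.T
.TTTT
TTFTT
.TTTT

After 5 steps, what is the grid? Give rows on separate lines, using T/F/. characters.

Step 1: 7 trees catch fire, 2 burn out
  F.FTT
  TFTT.
  TTT.T
  .TFTT
  TF.FT
  .TFTT
Step 2: 11 trees catch fire, 7 burn out
  ...FT
  F.FT.
  TFF.T
  .F.FT
  F...F
  .F.FT
Step 3: 5 trees catch fire, 11 burn out
  ....F
  ...F.
  F...T
  ....F
  .....
  ....F
Step 4: 1 trees catch fire, 5 burn out
  .....
  .....
  ....F
  .....
  .....
  .....
Step 5: 0 trees catch fire, 1 burn out
  .....
  .....
  .....
  .....
  .....
  .....

.....
.....
.....
.....
.....
.....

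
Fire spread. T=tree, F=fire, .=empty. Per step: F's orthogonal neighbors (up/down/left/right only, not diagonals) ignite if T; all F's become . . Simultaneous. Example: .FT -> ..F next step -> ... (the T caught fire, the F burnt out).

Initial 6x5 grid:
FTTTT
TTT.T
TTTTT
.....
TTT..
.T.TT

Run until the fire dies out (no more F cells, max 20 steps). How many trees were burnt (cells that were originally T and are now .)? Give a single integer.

Step 1: +2 fires, +1 burnt (F count now 2)
Step 2: +3 fires, +2 burnt (F count now 3)
Step 3: +3 fires, +3 burnt (F count now 3)
Step 4: +2 fires, +3 burnt (F count now 2)
Step 5: +2 fires, +2 burnt (F count now 2)
Step 6: +1 fires, +2 burnt (F count now 1)
Step 7: +0 fires, +1 burnt (F count now 0)
Fire out after step 7
Initially T: 19, now '.': 24
Total burnt (originally-T cells now '.'): 13

Answer: 13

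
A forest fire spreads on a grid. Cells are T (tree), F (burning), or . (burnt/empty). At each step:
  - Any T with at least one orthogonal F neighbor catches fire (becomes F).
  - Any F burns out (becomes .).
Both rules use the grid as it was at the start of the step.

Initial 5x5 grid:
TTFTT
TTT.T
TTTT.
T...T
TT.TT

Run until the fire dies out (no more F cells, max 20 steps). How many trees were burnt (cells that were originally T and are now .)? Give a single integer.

Step 1: +3 fires, +1 burnt (F count now 3)
Step 2: +4 fires, +3 burnt (F count now 4)
Step 3: +4 fires, +4 burnt (F count now 4)
Step 4: +1 fires, +4 burnt (F count now 1)
Step 5: +1 fires, +1 burnt (F count now 1)
Step 6: +1 fires, +1 burnt (F count now 1)
Step 7: +1 fires, +1 burnt (F count now 1)
Step 8: +0 fires, +1 burnt (F count now 0)
Fire out after step 8
Initially T: 18, now '.': 22
Total burnt (originally-T cells now '.'): 15

Answer: 15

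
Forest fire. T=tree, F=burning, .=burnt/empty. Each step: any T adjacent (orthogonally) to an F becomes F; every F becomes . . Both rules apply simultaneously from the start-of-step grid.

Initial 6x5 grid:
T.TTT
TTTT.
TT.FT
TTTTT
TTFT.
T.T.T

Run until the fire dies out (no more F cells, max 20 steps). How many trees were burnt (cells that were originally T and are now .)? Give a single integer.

Step 1: +7 fires, +2 burnt (F count now 7)
Step 2: +5 fires, +7 burnt (F count now 5)
Step 3: +6 fires, +5 burnt (F count now 6)
Step 4: +2 fires, +6 burnt (F count now 2)
Step 5: +1 fires, +2 burnt (F count now 1)
Step 6: +0 fires, +1 burnt (F count now 0)
Fire out after step 6
Initially T: 22, now '.': 29
Total burnt (originally-T cells now '.'): 21

Answer: 21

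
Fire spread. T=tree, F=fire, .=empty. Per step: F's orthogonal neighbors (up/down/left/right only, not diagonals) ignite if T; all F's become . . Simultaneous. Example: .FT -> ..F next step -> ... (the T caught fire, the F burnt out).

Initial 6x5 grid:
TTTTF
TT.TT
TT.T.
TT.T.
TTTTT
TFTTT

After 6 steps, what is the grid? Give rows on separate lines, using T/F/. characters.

Step 1: 5 trees catch fire, 2 burn out
  TTTF.
  TT.TF
  TT.T.
  TT.T.
  TFTTT
  F.FTT
Step 2: 6 trees catch fire, 5 burn out
  TTF..
  TT.F.
  TT.T.
  TF.T.
  F.FTT
  ...FT
Step 3: 6 trees catch fire, 6 burn out
  TF...
  TT...
  TF.F.
  F..T.
  ...FT
  ....F
Step 4: 5 trees catch fire, 6 burn out
  F....
  TF...
  F....
  ...F.
  ....F
  .....
Step 5: 1 trees catch fire, 5 burn out
  .....
  F....
  .....
  .....
  .....
  .....
Step 6: 0 trees catch fire, 1 burn out
  .....
  .....
  .....
  .....
  .....
  .....

.....
.....
.....
.....
.....
.....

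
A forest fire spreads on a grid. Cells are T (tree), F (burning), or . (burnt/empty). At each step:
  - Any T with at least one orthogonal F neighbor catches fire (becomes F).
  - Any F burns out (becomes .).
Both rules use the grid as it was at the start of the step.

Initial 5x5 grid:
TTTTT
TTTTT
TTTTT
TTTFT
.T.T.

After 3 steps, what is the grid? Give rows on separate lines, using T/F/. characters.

Step 1: 4 trees catch fire, 1 burn out
  TTTTT
  TTTTT
  TTTFT
  TTF.F
  .T.F.
Step 2: 4 trees catch fire, 4 burn out
  TTTTT
  TTTFT
  TTF.F
  TF...
  .T...
Step 3: 6 trees catch fire, 4 burn out
  TTTFT
  TTF.F
  TF...
  F....
  .F...

TTTFT
TTF.F
TF...
F....
.F...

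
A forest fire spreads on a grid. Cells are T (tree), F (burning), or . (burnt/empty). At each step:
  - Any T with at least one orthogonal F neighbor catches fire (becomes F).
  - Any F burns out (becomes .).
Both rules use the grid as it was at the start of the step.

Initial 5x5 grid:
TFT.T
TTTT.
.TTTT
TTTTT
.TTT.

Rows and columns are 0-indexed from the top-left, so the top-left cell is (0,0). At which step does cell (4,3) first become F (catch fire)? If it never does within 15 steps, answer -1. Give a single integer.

Step 1: cell (4,3)='T' (+3 fires, +1 burnt)
Step 2: cell (4,3)='T' (+3 fires, +3 burnt)
Step 3: cell (4,3)='T' (+3 fires, +3 burnt)
Step 4: cell (4,3)='T' (+4 fires, +3 burnt)
Step 5: cell (4,3)='T' (+3 fires, +4 burnt)
Step 6: cell (4,3)='F' (+2 fires, +3 burnt)
  -> target ignites at step 6
Step 7: cell (4,3)='.' (+0 fires, +2 burnt)
  fire out at step 7

6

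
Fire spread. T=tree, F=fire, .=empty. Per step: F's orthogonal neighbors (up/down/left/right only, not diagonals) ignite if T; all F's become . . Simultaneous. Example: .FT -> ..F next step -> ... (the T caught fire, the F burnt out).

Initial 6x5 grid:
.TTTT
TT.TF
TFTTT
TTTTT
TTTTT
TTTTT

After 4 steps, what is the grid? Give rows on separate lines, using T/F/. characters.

Step 1: 7 trees catch fire, 2 burn out
  .TTTF
  TF.F.
  F.FTF
  TFTTT
  TTTTT
  TTTTT
Step 2: 8 trees catch fire, 7 burn out
  .FTF.
  F....
  ...F.
  F.FTF
  TFTTT
  TTTTT
Step 3: 6 trees catch fire, 8 burn out
  ..F..
  .....
  .....
  ...F.
  F.FTF
  TFTTT
Step 4: 4 trees catch fire, 6 burn out
  .....
  .....
  .....
  .....
  ...F.
  F.FTF

.....
.....
.....
.....
...F.
F.FTF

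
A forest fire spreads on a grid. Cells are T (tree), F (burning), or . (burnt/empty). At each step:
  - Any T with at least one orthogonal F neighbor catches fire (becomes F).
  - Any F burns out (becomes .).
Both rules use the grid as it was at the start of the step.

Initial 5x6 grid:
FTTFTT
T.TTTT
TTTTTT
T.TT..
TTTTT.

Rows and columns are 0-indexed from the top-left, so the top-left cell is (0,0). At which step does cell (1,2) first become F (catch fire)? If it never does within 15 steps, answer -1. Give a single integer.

Step 1: cell (1,2)='T' (+5 fires, +2 burnt)
Step 2: cell (1,2)='F' (+5 fires, +5 burnt)
  -> target ignites at step 2
Step 3: cell (1,2)='.' (+6 fires, +5 burnt)
Step 4: cell (1,2)='.' (+4 fires, +6 burnt)
Step 5: cell (1,2)='.' (+3 fires, +4 burnt)
Step 6: cell (1,2)='.' (+0 fires, +3 burnt)
  fire out at step 6

2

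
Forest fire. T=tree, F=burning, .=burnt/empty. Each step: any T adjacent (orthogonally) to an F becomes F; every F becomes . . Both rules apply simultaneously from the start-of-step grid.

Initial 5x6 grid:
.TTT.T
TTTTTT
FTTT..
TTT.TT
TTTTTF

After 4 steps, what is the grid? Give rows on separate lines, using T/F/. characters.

Step 1: 5 trees catch fire, 2 burn out
  .TTT.T
  FTTTTT
  .FTT..
  FTT.TF
  TTTTF.
Step 2: 6 trees catch fire, 5 burn out
  .TTT.T
  .FTTTT
  ..FT..
  .FT.F.
  FTTF..
Step 3: 6 trees catch fire, 6 burn out
  .FTT.T
  ..FTTT
  ...F..
  ..F...
  .FF...
Step 4: 2 trees catch fire, 6 burn out
  ..FT.T
  ...FTT
  ......
  ......
  ......

..FT.T
...FTT
......
......
......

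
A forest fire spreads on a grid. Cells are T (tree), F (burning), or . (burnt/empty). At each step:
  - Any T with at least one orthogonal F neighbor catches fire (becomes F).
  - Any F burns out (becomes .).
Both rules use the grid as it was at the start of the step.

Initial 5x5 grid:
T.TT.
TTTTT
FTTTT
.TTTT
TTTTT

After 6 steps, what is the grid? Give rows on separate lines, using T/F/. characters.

Step 1: 2 trees catch fire, 1 burn out
  T.TT.
  FTTTT
  .FTTT
  .TTTT
  TTTTT
Step 2: 4 trees catch fire, 2 burn out
  F.TT.
  .FTTT
  ..FTT
  .FTTT
  TTTTT
Step 3: 4 trees catch fire, 4 burn out
  ..TT.
  ..FTT
  ...FT
  ..FTT
  TFTTT
Step 4: 6 trees catch fire, 4 burn out
  ..FT.
  ...FT
  ....F
  ...FT
  F.FTT
Step 5: 4 trees catch fire, 6 burn out
  ...F.
  ....F
  .....
  ....F
  ...FT
Step 6: 1 trees catch fire, 4 burn out
  .....
  .....
  .....
  .....
  ....F

.....
.....
.....
.....
....F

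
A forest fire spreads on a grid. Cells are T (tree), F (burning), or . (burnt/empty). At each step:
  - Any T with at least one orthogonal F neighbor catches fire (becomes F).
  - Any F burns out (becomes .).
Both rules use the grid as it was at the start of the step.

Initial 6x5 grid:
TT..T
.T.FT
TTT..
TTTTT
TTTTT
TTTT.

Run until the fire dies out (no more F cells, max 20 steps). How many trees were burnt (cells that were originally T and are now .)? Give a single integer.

Answer: 2

Derivation:
Step 1: +1 fires, +1 burnt (F count now 1)
Step 2: +1 fires, +1 burnt (F count now 1)
Step 3: +0 fires, +1 burnt (F count now 0)
Fire out after step 3
Initially T: 22, now '.': 10
Total burnt (originally-T cells now '.'): 2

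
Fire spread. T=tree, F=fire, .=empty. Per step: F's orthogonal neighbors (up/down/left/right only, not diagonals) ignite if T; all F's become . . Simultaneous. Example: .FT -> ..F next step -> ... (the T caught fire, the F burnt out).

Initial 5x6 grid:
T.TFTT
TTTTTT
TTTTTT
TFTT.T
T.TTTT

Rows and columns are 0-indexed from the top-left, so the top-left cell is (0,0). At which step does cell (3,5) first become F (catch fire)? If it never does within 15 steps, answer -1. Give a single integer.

Step 1: cell (3,5)='T' (+6 fires, +2 burnt)
Step 2: cell (3,5)='T' (+10 fires, +6 burnt)
Step 3: cell (3,5)='T' (+4 fires, +10 burnt)
Step 4: cell (3,5)='T' (+3 fires, +4 burnt)
Step 5: cell (3,5)='F' (+2 fires, +3 burnt)
  -> target ignites at step 5
Step 6: cell (3,5)='.' (+0 fires, +2 burnt)
  fire out at step 6

5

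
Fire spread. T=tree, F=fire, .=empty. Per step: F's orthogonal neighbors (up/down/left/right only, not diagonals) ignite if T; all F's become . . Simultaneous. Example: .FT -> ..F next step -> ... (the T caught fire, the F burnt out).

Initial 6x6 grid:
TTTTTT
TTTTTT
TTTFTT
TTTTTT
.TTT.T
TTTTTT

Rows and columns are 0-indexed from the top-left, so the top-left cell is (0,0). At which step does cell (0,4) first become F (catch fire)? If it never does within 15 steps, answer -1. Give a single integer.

Step 1: cell (0,4)='T' (+4 fires, +1 burnt)
Step 2: cell (0,4)='T' (+8 fires, +4 burnt)
Step 3: cell (0,4)='F' (+9 fires, +8 burnt)
  -> target ignites at step 3
Step 4: cell (0,4)='.' (+8 fires, +9 burnt)
Step 5: cell (0,4)='.' (+3 fires, +8 burnt)
Step 6: cell (0,4)='.' (+1 fires, +3 burnt)
Step 7: cell (0,4)='.' (+0 fires, +1 burnt)
  fire out at step 7

3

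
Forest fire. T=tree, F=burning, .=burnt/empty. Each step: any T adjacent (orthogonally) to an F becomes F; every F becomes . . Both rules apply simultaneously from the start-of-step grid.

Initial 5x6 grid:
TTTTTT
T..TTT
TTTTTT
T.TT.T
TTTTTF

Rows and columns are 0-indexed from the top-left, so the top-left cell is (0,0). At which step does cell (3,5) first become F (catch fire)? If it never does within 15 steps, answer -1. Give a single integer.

Step 1: cell (3,5)='F' (+2 fires, +1 burnt)
  -> target ignites at step 1
Step 2: cell (3,5)='.' (+2 fires, +2 burnt)
Step 3: cell (3,5)='.' (+4 fires, +2 burnt)
Step 4: cell (3,5)='.' (+5 fires, +4 burnt)
Step 5: cell (3,5)='.' (+4 fires, +5 burnt)
Step 6: cell (3,5)='.' (+3 fires, +4 burnt)
Step 7: cell (3,5)='.' (+2 fires, +3 burnt)
Step 8: cell (3,5)='.' (+2 fires, +2 burnt)
Step 9: cell (3,5)='.' (+1 fires, +2 burnt)
Step 10: cell (3,5)='.' (+0 fires, +1 burnt)
  fire out at step 10

1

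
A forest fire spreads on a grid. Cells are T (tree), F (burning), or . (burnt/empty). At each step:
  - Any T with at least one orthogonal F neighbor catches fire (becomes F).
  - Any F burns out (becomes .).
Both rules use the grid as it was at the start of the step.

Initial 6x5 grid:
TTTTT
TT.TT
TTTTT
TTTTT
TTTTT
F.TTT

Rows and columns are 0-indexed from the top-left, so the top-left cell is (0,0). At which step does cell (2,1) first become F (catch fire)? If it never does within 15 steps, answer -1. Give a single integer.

Step 1: cell (2,1)='T' (+1 fires, +1 burnt)
Step 2: cell (2,1)='T' (+2 fires, +1 burnt)
Step 3: cell (2,1)='T' (+3 fires, +2 burnt)
Step 4: cell (2,1)='F' (+5 fires, +3 burnt)
  -> target ignites at step 4
Step 5: cell (2,1)='.' (+6 fires, +5 burnt)
Step 6: cell (2,1)='.' (+4 fires, +6 burnt)
Step 7: cell (2,1)='.' (+3 fires, +4 burnt)
Step 8: cell (2,1)='.' (+2 fires, +3 burnt)
Step 9: cell (2,1)='.' (+1 fires, +2 burnt)
Step 10: cell (2,1)='.' (+0 fires, +1 burnt)
  fire out at step 10

4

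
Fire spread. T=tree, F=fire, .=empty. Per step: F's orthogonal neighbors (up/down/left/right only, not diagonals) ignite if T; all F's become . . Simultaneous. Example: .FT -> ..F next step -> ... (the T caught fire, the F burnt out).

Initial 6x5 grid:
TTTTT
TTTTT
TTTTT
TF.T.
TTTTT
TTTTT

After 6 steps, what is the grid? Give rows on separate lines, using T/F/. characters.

Step 1: 3 trees catch fire, 1 burn out
  TTTTT
  TTTTT
  TFTTT
  F..T.
  TFTTT
  TTTTT
Step 2: 6 trees catch fire, 3 burn out
  TTTTT
  TFTTT
  F.FTT
  ...T.
  F.FTT
  TFTTT
Step 3: 7 trees catch fire, 6 burn out
  TFTTT
  F.FTT
  ...FT
  ...T.
  ...FT
  F.FTT
Step 4: 7 trees catch fire, 7 burn out
  F.FTT
  ...FT
  ....F
  ...F.
  ....F
  ...FT
Step 5: 3 trees catch fire, 7 burn out
  ...FT
  ....F
  .....
  .....
  .....
  ....F
Step 6: 1 trees catch fire, 3 burn out
  ....F
  .....
  .....
  .....
  .....
  .....

....F
.....
.....
.....
.....
.....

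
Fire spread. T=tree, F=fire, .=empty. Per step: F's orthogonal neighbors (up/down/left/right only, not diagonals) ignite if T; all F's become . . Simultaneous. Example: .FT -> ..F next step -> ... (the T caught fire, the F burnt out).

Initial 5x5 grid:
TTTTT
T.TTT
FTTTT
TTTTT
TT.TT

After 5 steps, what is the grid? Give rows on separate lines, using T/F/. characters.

Step 1: 3 trees catch fire, 1 burn out
  TTTTT
  F.TTT
  .FTTT
  FTTTT
  TT.TT
Step 2: 4 trees catch fire, 3 burn out
  FTTTT
  ..TTT
  ..FTT
  .FTTT
  FT.TT
Step 3: 5 trees catch fire, 4 burn out
  .FTTT
  ..FTT
  ...FT
  ..FTT
  .F.TT
Step 4: 4 trees catch fire, 5 burn out
  ..FTT
  ...FT
  ....F
  ...FT
  ...TT
Step 5: 4 trees catch fire, 4 burn out
  ...FT
  ....F
  .....
  ....F
  ...FT

...FT
....F
.....
....F
...FT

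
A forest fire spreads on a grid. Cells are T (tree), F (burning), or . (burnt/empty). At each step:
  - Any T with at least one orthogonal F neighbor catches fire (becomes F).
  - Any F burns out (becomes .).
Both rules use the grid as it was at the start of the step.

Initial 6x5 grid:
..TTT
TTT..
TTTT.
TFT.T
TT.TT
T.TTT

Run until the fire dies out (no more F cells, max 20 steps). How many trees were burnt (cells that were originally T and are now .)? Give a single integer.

Answer: 15

Derivation:
Step 1: +4 fires, +1 burnt (F count now 4)
Step 2: +4 fires, +4 burnt (F count now 4)
Step 3: +4 fires, +4 burnt (F count now 4)
Step 4: +1 fires, +4 burnt (F count now 1)
Step 5: +1 fires, +1 burnt (F count now 1)
Step 6: +1 fires, +1 burnt (F count now 1)
Step 7: +0 fires, +1 burnt (F count now 0)
Fire out after step 7
Initially T: 21, now '.': 24
Total burnt (originally-T cells now '.'): 15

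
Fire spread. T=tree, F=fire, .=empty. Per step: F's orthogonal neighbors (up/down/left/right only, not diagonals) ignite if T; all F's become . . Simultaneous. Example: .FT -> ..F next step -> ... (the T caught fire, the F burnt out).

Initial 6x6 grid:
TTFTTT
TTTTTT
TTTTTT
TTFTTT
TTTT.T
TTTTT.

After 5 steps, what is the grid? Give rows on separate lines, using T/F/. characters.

Step 1: 7 trees catch fire, 2 burn out
  TF.FTT
  TTFTTT
  TTFTTT
  TF.FTT
  TTFT.T
  TTTTT.
Step 2: 11 trees catch fire, 7 burn out
  F...FT
  TF.FTT
  TF.FTT
  F...FT
  TF.F.T
  TTFTT.
Step 3: 9 trees catch fire, 11 burn out
  .....F
  F...FT
  F...FT
  .....F
  F....T
  TF.FT.
Step 4: 5 trees catch fire, 9 burn out
  ......
  .....F
  .....F
  ......
  .....F
  F...F.
Step 5: 0 trees catch fire, 5 burn out
  ......
  ......
  ......
  ......
  ......
  ......

......
......
......
......
......
......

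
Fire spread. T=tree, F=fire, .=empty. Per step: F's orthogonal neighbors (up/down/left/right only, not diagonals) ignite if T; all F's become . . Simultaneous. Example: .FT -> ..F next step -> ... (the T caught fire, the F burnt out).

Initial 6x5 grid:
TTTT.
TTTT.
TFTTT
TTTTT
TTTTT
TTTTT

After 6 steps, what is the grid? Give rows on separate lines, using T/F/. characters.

Step 1: 4 trees catch fire, 1 burn out
  TTTT.
  TFTT.
  F.FTT
  TFTTT
  TTTTT
  TTTTT
Step 2: 7 trees catch fire, 4 burn out
  TFTT.
  F.FT.
  ...FT
  F.FTT
  TFTTT
  TTTTT
Step 3: 8 trees catch fire, 7 burn out
  F.FT.
  ...F.
  ....F
  ...FT
  F.FTT
  TFTTT
Step 4: 5 trees catch fire, 8 burn out
  ...F.
  .....
  .....
  ....F
  ...FT
  F.FTT
Step 5: 2 trees catch fire, 5 burn out
  .....
  .....
  .....
  .....
  ....F
  ...FT
Step 6: 1 trees catch fire, 2 burn out
  .....
  .....
  .....
  .....
  .....
  ....F

.....
.....
.....
.....
.....
....F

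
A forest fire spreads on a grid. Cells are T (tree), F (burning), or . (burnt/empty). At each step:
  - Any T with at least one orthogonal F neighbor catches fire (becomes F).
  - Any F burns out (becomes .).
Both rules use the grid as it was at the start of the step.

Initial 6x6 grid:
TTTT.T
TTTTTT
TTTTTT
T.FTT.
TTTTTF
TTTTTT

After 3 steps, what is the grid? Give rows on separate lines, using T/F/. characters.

Step 1: 5 trees catch fire, 2 burn out
  TTTT.T
  TTTTTT
  TTFTTT
  T..FT.
  TTFTF.
  TTTTTF
Step 2: 8 trees catch fire, 5 burn out
  TTTT.T
  TTFTTT
  TF.FTT
  T...F.
  TF.F..
  TTFTF.
Step 3: 8 trees catch fire, 8 burn out
  TTFT.T
  TF.FTT
  F...FT
  T.....
  F.....
  TF.F..

TTFT.T
TF.FTT
F...FT
T.....
F.....
TF.F..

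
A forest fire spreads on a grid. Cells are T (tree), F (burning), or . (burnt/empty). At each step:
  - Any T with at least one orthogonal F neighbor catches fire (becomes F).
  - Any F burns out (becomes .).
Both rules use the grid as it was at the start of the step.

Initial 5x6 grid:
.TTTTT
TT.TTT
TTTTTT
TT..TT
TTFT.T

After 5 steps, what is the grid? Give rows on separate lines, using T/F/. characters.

Step 1: 2 trees catch fire, 1 burn out
  .TTTTT
  TT.TTT
  TTTTTT
  TT..TT
  TF.F.T
Step 2: 2 trees catch fire, 2 burn out
  .TTTTT
  TT.TTT
  TTTTTT
  TF..TT
  F....T
Step 3: 2 trees catch fire, 2 burn out
  .TTTTT
  TT.TTT
  TFTTTT
  F...TT
  .....T
Step 4: 3 trees catch fire, 2 burn out
  .TTTTT
  TF.TTT
  F.FTTT
  ....TT
  .....T
Step 5: 3 trees catch fire, 3 burn out
  .FTTTT
  F..TTT
  ...FTT
  ....TT
  .....T

.FTTTT
F..TTT
...FTT
....TT
.....T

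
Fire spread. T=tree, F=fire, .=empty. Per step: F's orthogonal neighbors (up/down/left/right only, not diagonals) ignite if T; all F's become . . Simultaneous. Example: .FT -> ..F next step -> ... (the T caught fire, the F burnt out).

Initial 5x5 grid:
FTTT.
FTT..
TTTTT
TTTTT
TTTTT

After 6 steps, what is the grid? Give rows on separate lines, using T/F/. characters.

Step 1: 3 trees catch fire, 2 burn out
  .FTT.
  .FT..
  FTTTT
  TTTTT
  TTTTT
Step 2: 4 trees catch fire, 3 burn out
  ..FT.
  ..F..
  .FTTT
  FTTTT
  TTTTT
Step 3: 4 trees catch fire, 4 burn out
  ...F.
  .....
  ..FTT
  .FTTT
  FTTTT
Step 4: 3 trees catch fire, 4 burn out
  .....
  .....
  ...FT
  ..FTT
  .FTTT
Step 5: 3 trees catch fire, 3 burn out
  .....
  .....
  ....F
  ...FT
  ..FTT
Step 6: 2 trees catch fire, 3 burn out
  .....
  .....
  .....
  ....F
  ...FT

.....
.....
.....
....F
...FT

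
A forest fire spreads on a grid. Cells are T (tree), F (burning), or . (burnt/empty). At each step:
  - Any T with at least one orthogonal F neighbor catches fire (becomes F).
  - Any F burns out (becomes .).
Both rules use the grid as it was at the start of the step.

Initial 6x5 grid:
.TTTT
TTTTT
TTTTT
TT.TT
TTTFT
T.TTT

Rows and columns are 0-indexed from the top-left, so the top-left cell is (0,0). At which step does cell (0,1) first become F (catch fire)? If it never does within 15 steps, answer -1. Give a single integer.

Step 1: cell (0,1)='T' (+4 fires, +1 burnt)
Step 2: cell (0,1)='T' (+5 fires, +4 burnt)
Step 3: cell (0,1)='T' (+5 fires, +5 burnt)
Step 4: cell (0,1)='T' (+6 fires, +5 burnt)
Step 5: cell (0,1)='T' (+4 fires, +6 burnt)
Step 6: cell (0,1)='F' (+2 fires, +4 burnt)
  -> target ignites at step 6
Step 7: cell (0,1)='.' (+0 fires, +2 burnt)
  fire out at step 7

6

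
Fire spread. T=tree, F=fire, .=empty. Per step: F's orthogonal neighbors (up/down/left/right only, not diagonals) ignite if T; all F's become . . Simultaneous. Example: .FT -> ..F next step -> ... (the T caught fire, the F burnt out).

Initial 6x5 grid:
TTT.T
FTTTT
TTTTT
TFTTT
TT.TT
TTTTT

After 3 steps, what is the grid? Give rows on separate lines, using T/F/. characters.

Step 1: 7 trees catch fire, 2 burn out
  FTT.T
  .FTTT
  FFTTT
  F.FTT
  TF.TT
  TTTTT
Step 2: 6 trees catch fire, 7 burn out
  .FT.T
  ..FTT
  ..FTT
  ...FT
  F..TT
  TFTTT
Step 3: 7 trees catch fire, 6 burn out
  ..F.T
  ...FT
  ...FT
  ....F
  ...FT
  F.FTT

..F.T
...FT
...FT
....F
...FT
F.FTT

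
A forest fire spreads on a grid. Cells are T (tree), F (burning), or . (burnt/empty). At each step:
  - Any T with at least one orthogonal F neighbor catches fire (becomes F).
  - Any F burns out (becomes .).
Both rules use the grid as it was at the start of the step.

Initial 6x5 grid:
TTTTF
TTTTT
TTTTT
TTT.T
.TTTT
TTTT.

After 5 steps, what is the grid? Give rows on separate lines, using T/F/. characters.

Step 1: 2 trees catch fire, 1 burn out
  TTTF.
  TTTTF
  TTTTT
  TTT.T
  .TTTT
  TTTT.
Step 2: 3 trees catch fire, 2 burn out
  TTF..
  TTTF.
  TTTTF
  TTT.T
  .TTTT
  TTTT.
Step 3: 4 trees catch fire, 3 burn out
  TF...
  TTF..
  TTTF.
  TTT.F
  .TTTT
  TTTT.
Step 4: 4 trees catch fire, 4 burn out
  F....
  TF...
  TTF..
  TTT..
  .TTTF
  TTTT.
Step 5: 4 trees catch fire, 4 burn out
  .....
  F....
  TF...
  TTF..
  .TTF.
  TTTT.

.....
F....
TF...
TTF..
.TTF.
TTTT.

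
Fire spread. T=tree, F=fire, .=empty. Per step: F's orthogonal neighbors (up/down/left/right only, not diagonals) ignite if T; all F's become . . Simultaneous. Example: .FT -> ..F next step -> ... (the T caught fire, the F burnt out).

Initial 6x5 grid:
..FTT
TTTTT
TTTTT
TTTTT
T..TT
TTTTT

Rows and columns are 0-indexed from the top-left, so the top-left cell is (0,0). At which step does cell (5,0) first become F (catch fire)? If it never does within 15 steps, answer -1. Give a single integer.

Step 1: cell (5,0)='T' (+2 fires, +1 burnt)
Step 2: cell (5,0)='T' (+4 fires, +2 burnt)
Step 3: cell (5,0)='T' (+5 fires, +4 burnt)
Step 4: cell (5,0)='T' (+4 fires, +5 burnt)
Step 5: cell (5,0)='T' (+3 fires, +4 burnt)
Step 6: cell (5,0)='T' (+3 fires, +3 burnt)
Step 7: cell (5,0)='F' (+3 fires, +3 burnt)
  -> target ignites at step 7
Step 8: cell (5,0)='.' (+1 fires, +3 burnt)
Step 9: cell (5,0)='.' (+0 fires, +1 burnt)
  fire out at step 9

7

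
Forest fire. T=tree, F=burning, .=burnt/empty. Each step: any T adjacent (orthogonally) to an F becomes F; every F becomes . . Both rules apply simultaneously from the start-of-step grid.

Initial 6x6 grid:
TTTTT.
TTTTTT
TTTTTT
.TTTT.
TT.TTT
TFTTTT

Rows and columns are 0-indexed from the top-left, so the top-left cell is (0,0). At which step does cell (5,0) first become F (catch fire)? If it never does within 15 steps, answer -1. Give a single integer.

Step 1: cell (5,0)='F' (+3 fires, +1 burnt)
  -> target ignites at step 1
Step 2: cell (5,0)='.' (+3 fires, +3 burnt)
Step 3: cell (5,0)='.' (+4 fires, +3 burnt)
Step 4: cell (5,0)='.' (+6 fires, +4 burnt)
Step 5: cell (5,0)='.' (+6 fires, +6 burnt)
Step 6: cell (5,0)='.' (+4 fires, +6 burnt)
Step 7: cell (5,0)='.' (+3 fires, +4 burnt)
Step 8: cell (5,0)='.' (+2 fires, +3 burnt)
Step 9: cell (5,0)='.' (+0 fires, +2 burnt)
  fire out at step 9

1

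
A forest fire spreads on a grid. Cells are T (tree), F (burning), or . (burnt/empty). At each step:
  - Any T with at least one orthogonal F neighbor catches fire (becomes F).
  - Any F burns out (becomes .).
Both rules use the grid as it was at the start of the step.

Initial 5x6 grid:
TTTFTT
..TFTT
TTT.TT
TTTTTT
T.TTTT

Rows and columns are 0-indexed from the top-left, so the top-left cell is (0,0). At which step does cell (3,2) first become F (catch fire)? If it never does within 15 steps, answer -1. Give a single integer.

Step 1: cell (3,2)='T' (+4 fires, +2 burnt)
Step 2: cell (3,2)='T' (+5 fires, +4 burnt)
Step 3: cell (3,2)='F' (+5 fires, +5 burnt)
  -> target ignites at step 3
Step 4: cell (3,2)='.' (+6 fires, +5 burnt)
Step 5: cell (3,2)='.' (+3 fires, +6 burnt)
Step 6: cell (3,2)='.' (+1 fires, +3 burnt)
Step 7: cell (3,2)='.' (+0 fires, +1 burnt)
  fire out at step 7

3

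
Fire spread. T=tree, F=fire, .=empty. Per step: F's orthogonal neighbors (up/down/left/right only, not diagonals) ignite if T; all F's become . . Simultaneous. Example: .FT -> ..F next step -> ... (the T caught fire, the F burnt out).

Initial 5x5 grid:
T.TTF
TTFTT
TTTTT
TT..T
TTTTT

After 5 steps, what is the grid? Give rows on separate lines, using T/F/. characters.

Step 1: 6 trees catch fire, 2 burn out
  T.FF.
  TF.FF
  TTFTT
  TT..T
  TTTTT
Step 2: 4 trees catch fire, 6 burn out
  T....
  F....
  TF.FF
  TT..T
  TTTTT
Step 3: 4 trees catch fire, 4 burn out
  F....
  .....
  F....
  TF..F
  TTTTT
Step 4: 3 trees catch fire, 4 burn out
  .....
  .....
  .....
  F....
  TFTTF
Step 5: 3 trees catch fire, 3 burn out
  .....
  .....
  .....
  .....
  F.FF.

.....
.....
.....
.....
F.FF.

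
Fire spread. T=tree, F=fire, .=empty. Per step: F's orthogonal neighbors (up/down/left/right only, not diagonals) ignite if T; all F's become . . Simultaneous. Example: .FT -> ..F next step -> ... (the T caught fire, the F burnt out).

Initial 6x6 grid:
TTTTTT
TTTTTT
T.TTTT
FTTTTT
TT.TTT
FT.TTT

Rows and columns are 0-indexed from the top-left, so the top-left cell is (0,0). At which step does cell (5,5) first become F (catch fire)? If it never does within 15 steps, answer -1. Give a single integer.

Step 1: cell (5,5)='T' (+4 fires, +2 burnt)
Step 2: cell (5,5)='T' (+3 fires, +4 burnt)
Step 3: cell (5,5)='T' (+4 fires, +3 burnt)
Step 4: cell (5,5)='T' (+5 fires, +4 burnt)
Step 5: cell (5,5)='T' (+6 fires, +5 burnt)
Step 6: cell (5,5)='T' (+5 fires, +6 burnt)
Step 7: cell (5,5)='F' (+3 fires, +5 burnt)
  -> target ignites at step 7
Step 8: cell (5,5)='.' (+1 fires, +3 burnt)
Step 9: cell (5,5)='.' (+0 fires, +1 burnt)
  fire out at step 9

7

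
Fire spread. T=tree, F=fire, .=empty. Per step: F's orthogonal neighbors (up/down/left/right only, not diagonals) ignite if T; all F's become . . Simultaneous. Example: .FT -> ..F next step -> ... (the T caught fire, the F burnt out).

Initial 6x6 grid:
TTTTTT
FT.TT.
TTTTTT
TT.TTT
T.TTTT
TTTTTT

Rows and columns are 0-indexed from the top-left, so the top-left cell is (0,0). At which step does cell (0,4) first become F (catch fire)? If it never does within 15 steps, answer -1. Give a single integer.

Step 1: cell (0,4)='T' (+3 fires, +1 burnt)
Step 2: cell (0,4)='T' (+3 fires, +3 burnt)
Step 3: cell (0,4)='T' (+4 fires, +3 burnt)
Step 4: cell (0,4)='T' (+3 fires, +4 burnt)
Step 5: cell (0,4)='F' (+5 fires, +3 burnt)
  -> target ignites at step 5
Step 6: cell (0,4)='.' (+6 fires, +5 burnt)
Step 7: cell (0,4)='.' (+4 fires, +6 burnt)
Step 8: cell (0,4)='.' (+2 fires, +4 burnt)
Step 9: cell (0,4)='.' (+1 fires, +2 burnt)
Step 10: cell (0,4)='.' (+0 fires, +1 burnt)
  fire out at step 10

5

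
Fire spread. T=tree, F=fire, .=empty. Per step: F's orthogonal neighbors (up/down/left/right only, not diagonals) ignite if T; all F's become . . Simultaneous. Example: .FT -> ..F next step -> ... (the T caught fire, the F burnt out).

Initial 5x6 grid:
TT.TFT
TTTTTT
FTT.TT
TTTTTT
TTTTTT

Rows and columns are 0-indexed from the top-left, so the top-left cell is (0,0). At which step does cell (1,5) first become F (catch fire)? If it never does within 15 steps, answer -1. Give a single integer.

Step 1: cell (1,5)='T' (+6 fires, +2 burnt)
Step 2: cell (1,5)='F' (+8 fires, +6 burnt)
  -> target ignites at step 2
Step 3: cell (1,5)='.' (+6 fires, +8 burnt)
Step 4: cell (1,5)='.' (+4 fires, +6 burnt)
Step 5: cell (1,5)='.' (+2 fires, +4 burnt)
Step 6: cell (1,5)='.' (+0 fires, +2 burnt)
  fire out at step 6

2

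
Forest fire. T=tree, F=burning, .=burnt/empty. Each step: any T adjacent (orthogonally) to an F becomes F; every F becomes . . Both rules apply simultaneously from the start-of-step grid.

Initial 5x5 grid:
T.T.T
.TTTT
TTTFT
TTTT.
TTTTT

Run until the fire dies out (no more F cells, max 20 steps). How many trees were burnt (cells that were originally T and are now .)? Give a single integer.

Step 1: +4 fires, +1 burnt (F count now 4)
Step 2: +5 fires, +4 burnt (F count now 5)
Step 3: +7 fires, +5 burnt (F count now 7)
Step 4: +2 fires, +7 burnt (F count now 2)
Step 5: +1 fires, +2 burnt (F count now 1)
Step 6: +0 fires, +1 burnt (F count now 0)
Fire out after step 6
Initially T: 20, now '.': 24
Total burnt (originally-T cells now '.'): 19

Answer: 19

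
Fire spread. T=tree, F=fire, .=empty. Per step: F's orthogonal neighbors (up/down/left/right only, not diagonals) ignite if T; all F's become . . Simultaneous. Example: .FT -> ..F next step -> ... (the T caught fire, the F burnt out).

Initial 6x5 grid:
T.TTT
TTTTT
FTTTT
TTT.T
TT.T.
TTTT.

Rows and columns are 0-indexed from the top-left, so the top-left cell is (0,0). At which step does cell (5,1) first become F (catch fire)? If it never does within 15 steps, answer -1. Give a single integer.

Step 1: cell (5,1)='T' (+3 fires, +1 burnt)
Step 2: cell (5,1)='T' (+5 fires, +3 burnt)
Step 3: cell (5,1)='T' (+5 fires, +5 burnt)
Step 4: cell (5,1)='F' (+4 fires, +5 burnt)
  -> target ignites at step 4
Step 5: cell (5,1)='.' (+4 fires, +4 burnt)
Step 6: cell (5,1)='.' (+2 fires, +4 burnt)
Step 7: cell (5,1)='.' (+1 fires, +2 burnt)
Step 8: cell (5,1)='.' (+0 fires, +1 burnt)
  fire out at step 8

4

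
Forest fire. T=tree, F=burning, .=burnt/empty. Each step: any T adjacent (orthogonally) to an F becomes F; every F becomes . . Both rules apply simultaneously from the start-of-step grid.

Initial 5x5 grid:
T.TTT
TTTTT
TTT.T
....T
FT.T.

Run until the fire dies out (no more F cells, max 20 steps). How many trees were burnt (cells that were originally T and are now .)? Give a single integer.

Step 1: +1 fires, +1 burnt (F count now 1)
Step 2: +0 fires, +1 burnt (F count now 0)
Fire out after step 2
Initially T: 16, now '.': 10
Total burnt (originally-T cells now '.'): 1

Answer: 1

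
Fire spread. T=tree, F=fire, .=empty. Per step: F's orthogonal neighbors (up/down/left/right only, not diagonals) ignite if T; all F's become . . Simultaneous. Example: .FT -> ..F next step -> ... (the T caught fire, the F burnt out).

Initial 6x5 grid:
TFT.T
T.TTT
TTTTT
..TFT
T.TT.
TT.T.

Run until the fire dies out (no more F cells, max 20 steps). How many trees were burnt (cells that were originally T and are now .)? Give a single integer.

Step 1: +6 fires, +2 burnt (F count now 6)
Step 2: +7 fires, +6 burnt (F count now 7)
Step 3: +3 fires, +7 burnt (F count now 3)
Step 4: +1 fires, +3 burnt (F count now 1)
Step 5: +0 fires, +1 burnt (F count now 0)
Fire out after step 5
Initially T: 20, now '.': 27
Total burnt (originally-T cells now '.'): 17

Answer: 17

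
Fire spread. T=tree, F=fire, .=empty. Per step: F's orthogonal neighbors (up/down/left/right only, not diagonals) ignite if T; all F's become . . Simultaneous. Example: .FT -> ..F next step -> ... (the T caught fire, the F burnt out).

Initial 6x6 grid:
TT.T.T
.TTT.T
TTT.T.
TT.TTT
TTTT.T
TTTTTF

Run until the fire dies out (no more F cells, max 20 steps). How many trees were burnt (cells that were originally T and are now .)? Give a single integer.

Step 1: +2 fires, +1 burnt (F count now 2)
Step 2: +2 fires, +2 burnt (F count now 2)
Step 3: +3 fires, +2 burnt (F count now 3)
Step 4: +4 fires, +3 burnt (F count now 4)
Step 5: +2 fires, +4 burnt (F count now 2)
Step 6: +2 fires, +2 burnt (F count now 2)
Step 7: +2 fires, +2 burnt (F count now 2)
Step 8: +3 fires, +2 burnt (F count now 3)
Step 9: +2 fires, +3 burnt (F count now 2)
Step 10: +2 fires, +2 burnt (F count now 2)
Step 11: +1 fires, +2 burnt (F count now 1)
Step 12: +0 fires, +1 burnt (F count now 0)
Fire out after step 12
Initially T: 27, now '.': 34
Total burnt (originally-T cells now '.'): 25

Answer: 25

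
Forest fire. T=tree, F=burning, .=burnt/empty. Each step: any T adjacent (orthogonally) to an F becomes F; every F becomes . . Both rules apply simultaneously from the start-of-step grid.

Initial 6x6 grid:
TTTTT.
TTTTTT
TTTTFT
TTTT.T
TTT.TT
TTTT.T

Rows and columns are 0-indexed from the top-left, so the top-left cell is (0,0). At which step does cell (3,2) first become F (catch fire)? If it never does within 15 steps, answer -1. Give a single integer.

Step 1: cell (3,2)='T' (+3 fires, +1 burnt)
Step 2: cell (3,2)='T' (+6 fires, +3 burnt)
Step 3: cell (3,2)='F' (+5 fires, +6 burnt)
  -> target ignites at step 3
Step 4: cell (3,2)='.' (+7 fires, +5 burnt)
Step 5: cell (3,2)='.' (+5 fires, +7 burnt)
Step 6: cell (3,2)='.' (+4 fires, +5 burnt)
Step 7: cell (3,2)='.' (+1 fires, +4 burnt)
Step 8: cell (3,2)='.' (+0 fires, +1 burnt)
  fire out at step 8

3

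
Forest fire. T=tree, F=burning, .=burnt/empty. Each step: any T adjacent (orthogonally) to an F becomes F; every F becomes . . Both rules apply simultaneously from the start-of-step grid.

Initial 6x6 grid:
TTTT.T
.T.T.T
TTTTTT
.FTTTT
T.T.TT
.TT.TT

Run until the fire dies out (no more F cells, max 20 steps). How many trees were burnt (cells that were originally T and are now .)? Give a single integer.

Step 1: +2 fires, +1 burnt (F count now 2)
Step 2: +5 fires, +2 burnt (F count now 5)
Step 3: +4 fires, +5 burnt (F count now 4)
Step 4: +7 fires, +4 burnt (F count now 7)
Step 5: +4 fires, +7 burnt (F count now 4)
Step 6: +2 fires, +4 burnt (F count now 2)
Step 7: +1 fires, +2 burnt (F count now 1)
Step 8: +0 fires, +1 burnt (F count now 0)
Fire out after step 8
Initially T: 26, now '.': 35
Total burnt (originally-T cells now '.'): 25

Answer: 25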